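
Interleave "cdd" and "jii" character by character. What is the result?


Interleaving "cdd" and "jii":
  Position 0: 'c' from first, 'j' from second => "cj"
  Position 1: 'd' from first, 'i' from second => "di"
  Position 2: 'd' from first, 'i' from second => "di"
Result: cjdidi

cjdidi


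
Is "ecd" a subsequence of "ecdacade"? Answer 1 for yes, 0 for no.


Check if "ecd" is a subsequence of "ecdacade"
Greedy scan:
  Position 0 ('e'): matches sub[0] = 'e'
  Position 1 ('c'): matches sub[1] = 'c'
  Position 2 ('d'): matches sub[2] = 'd'
  Position 3 ('a'): no match needed
  Position 4 ('c'): no match needed
  Position 5 ('a'): no match needed
  Position 6 ('d'): no match needed
  Position 7 ('e'): no match needed
All 3 characters matched => is a subsequence

1


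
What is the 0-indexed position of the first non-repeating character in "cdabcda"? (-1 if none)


Input: cdabcda
Character frequencies:
  'a': 2
  'b': 1
  'c': 2
  'd': 2
Scanning left to right for freq == 1:
  Position 0 ('c'): freq=2, skip
  Position 1 ('d'): freq=2, skip
  Position 2 ('a'): freq=2, skip
  Position 3 ('b'): unique! => answer = 3

3


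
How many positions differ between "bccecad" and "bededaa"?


Comparing "bccecad" and "bededaa" position by position:
  Position 0: 'b' vs 'b' => same
  Position 1: 'c' vs 'e' => DIFFER
  Position 2: 'c' vs 'd' => DIFFER
  Position 3: 'e' vs 'e' => same
  Position 4: 'c' vs 'd' => DIFFER
  Position 5: 'a' vs 'a' => same
  Position 6: 'd' vs 'a' => DIFFER
Positions that differ: 4

4


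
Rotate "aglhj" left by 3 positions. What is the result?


Input: "aglhj", rotate left by 3
First 3 characters: "agl"
Remaining characters: "hj"
Concatenate remaining + first: "hj" + "agl" = "hjagl"

hjagl


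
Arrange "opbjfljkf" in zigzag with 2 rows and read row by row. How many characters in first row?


Zigzag "opbjfljkf" into 2 rows:
Placing characters:
  'o' => row 0
  'p' => row 1
  'b' => row 0
  'j' => row 1
  'f' => row 0
  'l' => row 1
  'j' => row 0
  'k' => row 1
  'f' => row 0
Rows:
  Row 0: "obfjf"
  Row 1: "pjlk"
First row length: 5

5


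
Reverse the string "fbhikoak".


Input: fbhikoak
Reading characters right to left:
  Position 7: 'k'
  Position 6: 'a'
  Position 5: 'o'
  Position 4: 'k'
  Position 3: 'i'
  Position 2: 'h'
  Position 1: 'b'
  Position 0: 'f'
Reversed: kaokihbf

kaokihbf


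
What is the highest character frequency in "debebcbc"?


Input: debebcbc
Character counts:
  'b': 3
  'c': 2
  'd': 1
  'e': 2
Maximum frequency: 3

3


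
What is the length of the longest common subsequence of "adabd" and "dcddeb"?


LCS of "adabd" and "dcddeb"
DP table:
           d    c    d    d    e    b
      0    0    0    0    0    0    0
  a   0    0    0    0    0    0    0
  d   0    1    1    1    1    1    1
  a   0    1    1    1    1    1    1
  b   0    1    1    1    1    1    2
  d   0    1    1    2    2    2    2
LCS length = dp[5][6] = 2

2


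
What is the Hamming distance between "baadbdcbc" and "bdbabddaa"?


Comparing "baadbdcbc" and "bdbabddaa" position by position:
  Position 0: 'b' vs 'b' => same
  Position 1: 'a' vs 'd' => differ
  Position 2: 'a' vs 'b' => differ
  Position 3: 'd' vs 'a' => differ
  Position 4: 'b' vs 'b' => same
  Position 5: 'd' vs 'd' => same
  Position 6: 'c' vs 'd' => differ
  Position 7: 'b' vs 'a' => differ
  Position 8: 'c' vs 'a' => differ
Total differences (Hamming distance): 6

6


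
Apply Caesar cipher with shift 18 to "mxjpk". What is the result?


Caesar cipher: shift "mxjpk" by 18
  'm' (pos 12) + 18 = pos 4 = 'e'
  'x' (pos 23) + 18 = pos 15 = 'p'
  'j' (pos 9) + 18 = pos 1 = 'b'
  'p' (pos 15) + 18 = pos 7 = 'h'
  'k' (pos 10) + 18 = pos 2 = 'c'
Result: epbhc

epbhc


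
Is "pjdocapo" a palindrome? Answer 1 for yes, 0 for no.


Input: pjdocapo
Reversed: opacodjp
  Compare pos 0 ('p') with pos 7 ('o'): MISMATCH
  Compare pos 1 ('j') with pos 6 ('p'): MISMATCH
  Compare pos 2 ('d') with pos 5 ('a'): MISMATCH
  Compare pos 3 ('o') with pos 4 ('c'): MISMATCH
Result: not a palindrome

0


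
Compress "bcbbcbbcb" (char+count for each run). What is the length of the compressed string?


Input: bcbbcbbcb
Runs:
  'b' x 1 => "b1"
  'c' x 1 => "c1"
  'b' x 2 => "b2"
  'c' x 1 => "c1"
  'b' x 2 => "b2"
  'c' x 1 => "c1"
  'b' x 1 => "b1"
Compressed: "b1c1b2c1b2c1b1"
Compressed length: 14

14


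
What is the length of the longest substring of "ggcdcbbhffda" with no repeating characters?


Input: "ggcdcbbhffda"
Sliding window (track last position of each char):
  Position 0 ('g'): window [0,0] length 1 -- new best
  Position 1 ('g'): repeat (last at 0), move window start to 1
  Position 1 ('g'): window [1,1] length 1
  Position 2 ('c'): window [1,2] length 2 -- new best
  Position 3 ('d'): window [1,3] length 3 -- new best
  Position 4 ('c'): repeat (last at 2), move window start to 3
  Position 4 ('c'): window [3,4] length 2
  Position 5 ('b'): window [3,5] length 3
  Position 6 ('b'): repeat (last at 5), move window start to 6
  Position 6 ('b'): window [6,6] length 1
  Position 7 ('h'): window [6,7] length 2
  Position 8 ('f'): window [6,8] length 3
  Position 9 ('f'): repeat (last at 8), move window start to 9
  Position 9 ('f'): window [9,9] length 1
  Position 10 ('d'): window [9,10] length 2
  Position 11 ('a'): window [9,11] length 3
Longest substring with no repeats: "gcd" with length 3

3


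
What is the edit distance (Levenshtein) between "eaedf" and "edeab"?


Computing edit distance: "eaedf" -> "edeab"
DP table:
           e    d    e    a    b
      0    1    2    3    4    5
  e   1    0    1    2    3    4
  a   2    1    1    2    2    3
  e   3    2    2    1    2    3
  d   4    3    2    2    2    3
  f   5    4    3    3    3    3
Edit distance = dp[5][5] = 3

3


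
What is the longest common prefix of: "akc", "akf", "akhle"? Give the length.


Words: akc, akf, akhle
  Position 0: all 'a' => match
  Position 1: all 'k' => match
  Position 2: ('c', 'f', 'h') => mismatch, stop
LCP = "ak" (length 2)

2


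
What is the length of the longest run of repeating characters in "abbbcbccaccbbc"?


Input: "abbbcbccaccbbc"
Scanning for longest run:
  Position 1 ('b'): new char, reset run to 1
  Position 2 ('b'): continues run of 'b', length=2
  Position 3 ('b'): continues run of 'b', length=3
  Position 4 ('c'): new char, reset run to 1
  Position 5 ('b'): new char, reset run to 1
  Position 6 ('c'): new char, reset run to 1
  Position 7 ('c'): continues run of 'c', length=2
  Position 8 ('a'): new char, reset run to 1
  Position 9 ('c'): new char, reset run to 1
  Position 10 ('c'): continues run of 'c', length=2
  Position 11 ('b'): new char, reset run to 1
  Position 12 ('b'): continues run of 'b', length=2
  Position 13 ('c'): new char, reset run to 1
Longest run: 'b' with length 3

3


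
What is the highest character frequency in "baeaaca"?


Input: baeaaca
Character counts:
  'a': 4
  'b': 1
  'c': 1
  'e': 1
Maximum frequency: 4

4


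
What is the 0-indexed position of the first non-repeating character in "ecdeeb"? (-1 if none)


Input: ecdeeb
Character frequencies:
  'b': 1
  'c': 1
  'd': 1
  'e': 3
Scanning left to right for freq == 1:
  Position 0 ('e'): freq=3, skip
  Position 1 ('c'): unique! => answer = 1

1


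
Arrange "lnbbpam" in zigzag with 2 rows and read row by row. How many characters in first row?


Zigzag "lnbbpam" into 2 rows:
Placing characters:
  'l' => row 0
  'n' => row 1
  'b' => row 0
  'b' => row 1
  'p' => row 0
  'a' => row 1
  'm' => row 0
Rows:
  Row 0: "lbpm"
  Row 1: "nba"
First row length: 4

4


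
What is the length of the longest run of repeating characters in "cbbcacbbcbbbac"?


Input: "cbbcacbbcbbbac"
Scanning for longest run:
  Position 1 ('b'): new char, reset run to 1
  Position 2 ('b'): continues run of 'b', length=2
  Position 3 ('c'): new char, reset run to 1
  Position 4 ('a'): new char, reset run to 1
  Position 5 ('c'): new char, reset run to 1
  Position 6 ('b'): new char, reset run to 1
  Position 7 ('b'): continues run of 'b', length=2
  Position 8 ('c'): new char, reset run to 1
  Position 9 ('b'): new char, reset run to 1
  Position 10 ('b'): continues run of 'b', length=2
  Position 11 ('b'): continues run of 'b', length=3
  Position 12 ('a'): new char, reset run to 1
  Position 13 ('c'): new char, reset run to 1
Longest run: 'b' with length 3

3


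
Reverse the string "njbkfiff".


Input: njbkfiff
Reading characters right to left:
  Position 7: 'f'
  Position 6: 'f'
  Position 5: 'i'
  Position 4: 'f'
  Position 3: 'k'
  Position 2: 'b'
  Position 1: 'j'
  Position 0: 'n'
Reversed: ffifkbjn

ffifkbjn


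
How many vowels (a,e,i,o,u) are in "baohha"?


Input: baohha
Checking each character:
  'b' at position 0: consonant
  'a' at position 1: vowel (running total: 1)
  'o' at position 2: vowel (running total: 2)
  'h' at position 3: consonant
  'h' at position 4: consonant
  'a' at position 5: vowel (running total: 3)
Total vowels: 3

3


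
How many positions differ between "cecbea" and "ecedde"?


Comparing "cecbea" and "ecedde" position by position:
  Position 0: 'c' vs 'e' => DIFFER
  Position 1: 'e' vs 'c' => DIFFER
  Position 2: 'c' vs 'e' => DIFFER
  Position 3: 'b' vs 'd' => DIFFER
  Position 4: 'e' vs 'd' => DIFFER
  Position 5: 'a' vs 'e' => DIFFER
Positions that differ: 6

6


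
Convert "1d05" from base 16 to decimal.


Input: "1d05" in base 16
Positional expansion:
  Digit '1' (value 1) x 16^3 = 4096
  Digit 'd' (value 13) x 16^2 = 3328
  Digit '0' (value 0) x 16^1 = 0
  Digit '5' (value 5) x 16^0 = 5
Sum = 7429

7429


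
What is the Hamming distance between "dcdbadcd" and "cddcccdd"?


Comparing "dcdbadcd" and "cddcccdd" position by position:
  Position 0: 'd' vs 'c' => differ
  Position 1: 'c' vs 'd' => differ
  Position 2: 'd' vs 'd' => same
  Position 3: 'b' vs 'c' => differ
  Position 4: 'a' vs 'c' => differ
  Position 5: 'd' vs 'c' => differ
  Position 6: 'c' vs 'd' => differ
  Position 7: 'd' vs 'd' => same
Total differences (Hamming distance): 6

6


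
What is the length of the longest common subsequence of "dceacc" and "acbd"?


LCS of "dceacc" and "acbd"
DP table:
           a    c    b    d
      0    0    0    0    0
  d   0    0    0    0    1
  c   0    0    1    1    1
  e   0    0    1    1    1
  a   0    1    1    1    1
  c   0    1    2    2    2
  c   0    1    2    2    2
LCS length = dp[6][4] = 2

2


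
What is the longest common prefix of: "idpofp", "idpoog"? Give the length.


Words: idpofp, idpoog
  Position 0: all 'i' => match
  Position 1: all 'd' => match
  Position 2: all 'p' => match
  Position 3: all 'o' => match
  Position 4: ('f', 'o') => mismatch, stop
LCP = "idpo" (length 4)

4


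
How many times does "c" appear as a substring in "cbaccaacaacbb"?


Searching for "c" in "cbaccaacaacbb"
Scanning each position:
  Position 0: "c" => MATCH
  Position 1: "b" => no
  Position 2: "a" => no
  Position 3: "c" => MATCH
  Position 4: "c" => MATCH
  Position 5: "a" => no
  Position 6: "a" => no
  Position 7: "c" => MATCH
  Position 8: "a" => no
  Position 9: "a" => no
  Position 10: "c" => MATCH
  Position 11: "b" => no
  Position 12: "b" => no
Total occurrences: 5

5


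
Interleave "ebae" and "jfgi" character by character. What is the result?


Interleaving "ebae" and "jfgi":
  Position 0: 'e' from first, 'j' from second => "ej"
  Position 1: 'b' from first, 'f' from second => "bf"
  Position 2: 'a' from first, 'g' from second => "ag"
  Position 3: 'e' from first, 'i' from second => "ei"
Result: ejbfagei

ejbfagei


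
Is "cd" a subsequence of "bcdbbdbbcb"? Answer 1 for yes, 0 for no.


Check if "cd" is a subsequence of "bcdbbdbbcb"
Greedy scan:
  Position 0 ('b'): no match needed
  Position 1 ('c'): matches sub[0] = 'c'
  Position 2 ('d'): matches sub[1] = 'd'
  Position 3 ('b'): no match needed
  Position 4 ('b'): no match needed
  Position 5 ('d'): no match needed
  Position 6 ('b'): no match needed
  Position 7 ('b'): no match needed
  Position 8 ('c'): no match needed
  Position 9 ('b'): no match needed
All 2 characters matched => is a subsequence

1


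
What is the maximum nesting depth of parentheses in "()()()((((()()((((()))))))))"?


Input: "()()()((((()()((((()))))))))"
Tracking depth:
  Position 0 '(': depth becomes 1
  Position 1 ')': depth becomes 0
  Position 2 '(': depth becomes 1
  Position 3 ')': depth becomes 0
  Position 4 '(': depth becomes 1
  Position 5 ')': depth becomes 0
  Position 6 '(': depth becomes 1
  Position 7 '(': depth becomes 2
  Position 8 '(': depth becomes 3
  Position 9 '(': depth becomes 4
  Position 10 '(': depth becomes 5
  Position 11 ')': depth becomes 4
  Position 12 '(': depth becomes 5
  Position 13 ')': depth becomes 4
  Position 14 '(': depth becomes 5
  Position 15 '(': depth becomes 6
  Position 16 '(': depth becomes 7
  Position 17 '(': depth becomes 8
  Position 18 '(': depth becomes 9
  Position 19 ')': depth becomes 8
  Position 20 ')': depth becomes 7
  Position 21 ')': depth becomes 6
  Position 22 ')': depth becomes 5
  Position 23 ')': depth becomes 4
  Position 24 ')': depth becomes 3
  Position 25 ')': depth becomes 2
  Position 26 ')': depth becomes 1
  Position 27 ')': depth becomes 0
Maximum depth reached: 9

9


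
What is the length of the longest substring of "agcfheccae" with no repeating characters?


Input: "agcfheccae"
Sliding window (track last position of each char):
  Position 0 ('a'): window [0,0] length 1 -- new best
  Position 1 ('g'): window [0,1] length 2 -- new best
  Position 2 ('c'): window [0,2] length 3 -- new best
  Position 3 ('f'): window [0,3] length 4 -- new best
  Position 4 ('h'): window [0,4] length 5 -- new best
  Position 5 ('e'): window [0,5] length 6 -- new best
  Position 6 ('c'): repeat (last at 2), move window start to 3
  Position 6 ('c'): window [3,6] length 4
  Position 7 ('c'): repeat (last at 6), move window start to 7
  Position 7 ('c'): window [7,7] length 1
  Position 8 ('a'): window [7,8] length 2
  Position 9 ('e'): window [7,9] length 3
Longest substring with no repeats: "agcfhe" with length 6

6


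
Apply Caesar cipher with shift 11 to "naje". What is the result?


Caesar cipher: shift "naje" by 11
  'n' (pos 13) + 11 = pos 24 = 'y'
  'a' (pos 0) + 11 = pos 11 = 'l'
  'j' (pos 9) + 11 = pos 20 = 'u'
  'e' (pos 4) + 11 = pos 15 = 'p'
Result: ylup

ylup


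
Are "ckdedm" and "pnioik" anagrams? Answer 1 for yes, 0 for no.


Strings: "ckdedm", "pnioik"
Sorted first:  cddekm
Sorted second: iiknop
Differ at position 0: 'c' vs 'i' => not anagrams

0


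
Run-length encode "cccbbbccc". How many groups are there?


Input: cccbbbccc
Scanning for consecutive runs:
  Group 1: 'c' x 3 (positions 0-2)
  Group 2: 'b' x 3 (positions 3-5)
  Group 3: 'c' x 3 (positions 6-8)
Total groups: 3

3


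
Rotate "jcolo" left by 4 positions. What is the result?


Input: "jcolo", rotate left by 4
First 4 characters: "jcol"
Remaining characters: "o"
Concatenate remaining + first: "o" + "jcol" = "ojcol"

ojcol


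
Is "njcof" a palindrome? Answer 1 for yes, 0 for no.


Input: njcof
Reversed: focjn
  Compare pos 0 ('n') with pos 4 ('f'): MISMATCH
  Compare pos 1 ('j') with pos 3 ('o'): MISMATCH
Result: not a palindrome

0


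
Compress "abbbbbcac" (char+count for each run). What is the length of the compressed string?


Input: abbbbbcac
Runs:
  'a' x 1 => "a1"
  'b' x 5 => "b5"
  'c' x 1 => "c1"
  'a' x 1 => "a1"
  'c' x 1 => "c1"
Compressed: "a1b5c1a1c1"
Compressed length: 10

10


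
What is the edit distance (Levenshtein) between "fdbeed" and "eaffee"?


Computing edit distance: "fdbeed" -> "eaffee"
DP table:
           e    a    f    f    e    e
      0    1    2    3    4    5    6
  f   1    1    2    2    3    4    5
  d   2    2    2    3    3    4    5
  b   3    3    3    3    4    4    5
  e   4    3    4    4    4    4    4
  e   5    4    4    5    5    4    4
  d   6    5    5    5    6    5    5
Edit distance = dp[6][6] = 5

5


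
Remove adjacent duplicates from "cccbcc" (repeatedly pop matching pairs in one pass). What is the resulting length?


Input: cccbcc
Stack-based adjacent duplicate removal:
  Read 'c': push. Stack: c
  Read 'c': matches stack top 'c' => pop. Stack: (empty)
  Read 'c': push. Stack: c
  Read 'b': push. Stack: cb
  Read 'c': push. Stack: cbc
  Read 'c': matches stack top 'c' => pop. Stack: cb
Final stack: "cb" (length 2)

2


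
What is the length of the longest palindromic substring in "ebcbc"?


Input: "ebcbc"
Checking substrings for palindromes:
  [1:4] "bcb" (len 3) => palindrome
  [2:5] "cbc" (len 3) => palindrome
Longest palindromic substring: "bcb" with length 3

3


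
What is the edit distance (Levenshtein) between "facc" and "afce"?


Computing edit distance: "facc" -> "afce"
DP table:
           a    f    c    e
      0    1    2    3    4
  f   1    1    1    2    3
  a   2    1    2    2    3
  c   3    2    2    2    3
  c   4    3    3    2    3
Edit distance = dp[4][4] = 3

3


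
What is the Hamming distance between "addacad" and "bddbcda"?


Comparing "addacad" and "bddbcda" position by position:
  Position 0: 'a' vs 'b' => differ
  Position 1: 'd' vs 'd' => same
  Position 2: 'd' vs 'd' => same
  Position 3: 'a' vs 'b' => differ
  Position 4: 'c' vs 'c' => same
  Position 5: 'a' vs 'd' => differ
  Position 6: 'd' vs 'a' => differ
Total differences (Hamming distance): 4

4


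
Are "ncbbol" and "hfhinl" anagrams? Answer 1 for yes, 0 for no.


Strings: "ncbbol", "hfhinl"
Sorted first:  bbclno
Sorted second: fhhiln
Differ at position 0: 'b' vs 'f' => not anagrams

0


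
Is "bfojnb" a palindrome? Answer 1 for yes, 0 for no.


Input: bfojnb
Reversed: bnjofb
  Compare pos 0 ('b') with pos 5 ('b'): match
  Compare pos 1 ('f') with pos 4 ('n'): MISMATCH
  Compare pos 2 ('o') with pos 3 ('j'): MISMATCH
Result: not a palindrome

0


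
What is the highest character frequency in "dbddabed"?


Input: dbddabed
Character counts:
  'a': 1
  'b': 2
  'd': 4
  'e': 1
Maximum frequency: 4

4


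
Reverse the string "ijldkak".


Input: ijldkak
Reading characters right to left:
  Position 6: 'k'
  Position 5: 'a'
  Position 4: 'k'
  Position 3: 'd'
  Position 2: 'l'
  Position 1: 'j'
  Position 0: 'i'
Reversed: kakdlji

kakdlji


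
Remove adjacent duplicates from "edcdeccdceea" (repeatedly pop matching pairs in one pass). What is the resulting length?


Input: edcdeccdceea
Stack-based adjacent duplicate removal:
  Read 'e': push. Stack: e
  Read 'd': push. Stack: ed
  Read 'c': push. Stack: edc
  Read 'd': push. Stack: edcd
  Read 'e': push. Stack: edcde
  Read 'c': push. Stack: edcdec
  Read 'c': matches stack top 'c' => pop. Stack: edcde
  Read 'd': push. Stack: edcded
  Read 'c': push. Stack: edcdedc
  Read 'e': push. Stack: edcdedce
  Read 'e': matches stack top 'e' => pop. Stack: edcdedc
  Read 'a': push. Stack: edcdedca
Final stack: "edcdedca" (length 8)

8


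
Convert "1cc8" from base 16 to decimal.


Input: "1cc8" in base 16
Positional expansion:
  Digit '1' (value 1) x 16^3 = 4096
  Digit 'c' (value 12) x 16^2 = 3072
  Digit 'c' (value 12) x 16^1 = 192
  Digit '8' (value 8) x 16^0 = 8
Sum = 7368

7368


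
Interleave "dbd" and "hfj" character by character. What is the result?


Interleaving "dbd" and "hfj":
  Position 0: 'd' from first, 'h' from second => "dh"
  Position 1: 'b' from first, 'f' from second => "bf"
  Position 2: 'd' from first, 'j' from second => "dj"
Result: dhbfdj

dhbfdj


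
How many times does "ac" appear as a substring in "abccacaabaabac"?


Searching for "ac" in "abccacaabaabac"
Scanning each position:
  Position 0: "ab" => no
  Position 1: "bc" => no
  Position 2: "cc" => no
  Position 3: "ca" => no
  Position 4: "ac" => MATCH
  Position 5: "ca" => no
  Position 6: "aa" => no
  Position 7: "ab" => no
  Position 8: "ba" => no
  Position 9: "aa" => no
  Position 10: "ab" => no
  Position 11: "ba" => no
  Position 12: "ac" => MATCH
Total occurrences: 2

2


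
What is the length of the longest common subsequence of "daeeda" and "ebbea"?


LCS of "daeeda" and "ebbea"
DP table:
           e    b    b    e    a
      0    0    0    0    0    0
  d   0    0    0    0    0    0
  a   0    0    0    0    0    1
  e   0    1    1    1    1    1
  e   0    1    1    1    2    2
  d   0    1    1    1    2    2
  a   0    1    1    1    2    3
LCS length = dp[6][5] = 3

3


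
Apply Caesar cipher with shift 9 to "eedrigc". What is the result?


Caesar cipher: shift "eedrigc" by 9
  'e' (pos 4) + 9 = pos 13 = 'n'
  'e' (pos 4) + 9 = pos 13 = 'n'
  'd' (pos 3) + 9 = pos 12 = 'm'
  'r' (pos 17) + 9 = pos 0 = 'a'
  'i' (pos 8) + 9 = pos 17 = 'r'
  'g' (pos 6) + 9 = pos 15 = 'p'
  'c' (pos 2) + 9 = pos 11 = 'l'
Result: nnmarpl

nnmarpl


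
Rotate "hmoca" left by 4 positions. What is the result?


Input: "hmoca", rotate left by 4
First 4 characters: "hmoc"
Remaining characters: "a"
Concatenate remaining + first: "a" + "hmoc" = "ahmoc"

ahmoc


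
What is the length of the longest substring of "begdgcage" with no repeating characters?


Input: "begdgcage"
Sliding window (track last position of each char):
  Position 0 ('b'): window [0,0] length 1 -- new best
  Position 1 ('e'): window [0,1] length 2 -- new best
  Position 2 ('g'): window [0,2] length 3 -- new best
  Position 3 ('d'): window [0,3] length 4 -- new best
  Position 4 ('g'): repeat (last at 2), move window start to 3
  Position 4 ('g'): window [3,4] length 2
  Position 5 ('c'): window [3,5] length 3
  Position 6 ('a'): window [3,6] length 4
  Position 7 ('g'): repeat (last at 4), move window start to 5
  Position 7 ('g'): window [5,7] length 3
  Position 8 ('e'): window [5,8] length 4
Longest substring with no repeats: "begd" with length 4

4


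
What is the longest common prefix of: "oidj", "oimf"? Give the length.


Words: oidj, oimf
  Position 0: all 'o' => match
  Position 1: all 'i' => match
  Position 2: ('d', 'm') => mismatch, stop
LCP = "oi" (length 2)

2


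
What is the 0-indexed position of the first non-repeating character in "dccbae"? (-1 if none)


Input: dccbae
Character frequencies:
  'a': 1
  'b': 1
  'c': 2
  'd': 1
  'e': 1
Scanning left to right for freq == 1:
  Position 0 ('d'): unique! => answer = 0

0


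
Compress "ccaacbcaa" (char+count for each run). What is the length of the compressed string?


Input: ccaacbcaa
Runs:
  'c' x 2 => "c2"
  'a' x 2 => "a2"
  'c' x 1 => "c1"
  'b' x 1 => "b1"
  'c' x 1 => "c1"
  'a' x 2 => "a2"
Compressed: "c2a2c1b1c1a2"
Compressed length: 12

12


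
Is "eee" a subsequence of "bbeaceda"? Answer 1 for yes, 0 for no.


Check if "eee" is a subsequence of "bbeaceda"
Greedy scan:
  Position 0 ('b'): no match needed
  Position 1 ('b'): no match needed
  Position 2 ('e'): matches sub[0] = 'e'
  Position 3 ('a'): no match needed
  Position 4 ('c'): no match needed
  Position 5 ('e'): matches sub[1] = 'e'
  Position 6 ('d'): no match needed
  Position 7 ('a'): no match needed
Only matched 2/3 characters => not a subsequence

0


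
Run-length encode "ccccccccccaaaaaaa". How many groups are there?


Input: ccccccccccaaaaaaa
Scanning for consecutive runs:
  Group 1: 'c' x 10 (positions 0-9)
  Group 2: 'a' x 7 (positions 10-16)
Total groups: 2

2


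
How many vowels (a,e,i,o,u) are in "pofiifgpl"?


Input: pofiifgpl
Checking each character:
  'p' at position 0: consonant
  'o' at position 1: vowel (running total: 1)
  'f' at position 2: consonant
  'i' at position 3: vowel (running total: 2)
  'i' at position 4: vowel (running total: 3)
  'f' at position 5: consonant
  'g' at position 6: consonant
  'p' at position 7: consonant
  'l' at position 8: consonant
Total vowels: 3

3


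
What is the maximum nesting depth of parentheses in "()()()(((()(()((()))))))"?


Input: "()()()(((()(()((()))))))"
Tracking depth:
  Position 0 '(': depth becomes 1
  Position 1 ')': depth becomes 0
  Position 2 '(': depth becomes 1
  Position 3 ')': depth becomes 0
  Position 4 '(': depth becomes 1
  Position 5 ')': depth becomes 0
  Position 6 '(': depth becomes 1
  Position 7 '(': depth becomes 2
  Position 8 '(': depth becomes 3
  Position 9 '(': depth becomes 4
  Position 10 ')': depth becomes 3
  Position 11 '(': depth becomes 4
  Position 12 '(': depth becomes 5
  Position 13 ')': depth becomes 4
  Position 14 '(': depth becomes 5
  Position 15 '(': depth becomes 6
  Position 16 '(': depth becomes 7
  Position 17 ')': depth becomes 6
  Position 18 ')': depth becomes 5
  Position 19 ')': depth becomes 4
  Position 20 ')': depth becomes 3
  Position 21 ')': depth becomes 2
  Position 22 ')': depth becomes 1
  Position 23 ')': depth becomes 0
Maximum depth reached: 7

7


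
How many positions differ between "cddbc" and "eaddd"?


Comparing "cddbc" and "eaddd" position by position:
  Position 0: 'c' vs 'e' => DIFFER
  Position 1: 'd' vs 'a' => DIFFER
  Position 2: 'd' vs 'd' => same
  Position 3: 'b' vs 'd' => DIFFER
  Position 4: 'c' vs 'd' => DIFFER
Positions that differ: 4

4


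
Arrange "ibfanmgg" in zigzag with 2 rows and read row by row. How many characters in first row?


Zigzag "ibfanmgg" into 2 rows:
Placing characters:
  'i' => row 0
  'b' => row 1
  'f' => row 0
  'a' => row 1
  'n' => row 0
  'm' => row 1
  'g' => row 0
  'g' => row 1
Rows:
  Row 0: "ifng"
  Row 1: "bamg"
First row length: 4

4


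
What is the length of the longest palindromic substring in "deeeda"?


Input: "deeeda"
Checking substrings for palindromes:
  [0:5] "deeed" (len 5) => palindrome
  [1:4] "eee" (len 3) => palindrome
  [1:3] "ee" (len 2) => palindrome
  [2:4] "ee" (len 2) => palindrome
Longest palindromic substring: "deeed" with length 5

5


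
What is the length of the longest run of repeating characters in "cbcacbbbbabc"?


Input: "cbcacbbbbabc"
Scanning for longest run:
  Position 1 ('b'): new char, reset run to 1
  Position 2 ('c'): new char, reset run to 1
  Position 3 ('a'): new char, reset run to 1
  Position 4 ('c'): new char, reset run to 1
  Position 5 ('b'): new char, reset run to 1
  Position 6 ('b'): continues run of 'b', length=2
  Position 7 ('b'): continues run of 'b', length=3
  Position 8 ('b'): continues run of 'b', length=4
  Position 9 ('a'): new char, reset run to 1
  Position 10 ('b'): new char, reset run to 1
  Position 11 ('c'): new char, reset run to 1
Longest run: 'b' with length 4

4


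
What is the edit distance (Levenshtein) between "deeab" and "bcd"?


Computing edit distance: "deeab" -> "bcd"
DP table:
           b    c    d
      0    1    2    3
  d   1    1    2    2
  e   2    2    2    3
  e   3    3    3    3
  a   4    4    4    4
  b   5    4    5    5
Edit distance = dp[5][3] = 5

5


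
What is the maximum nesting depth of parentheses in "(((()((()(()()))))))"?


Input: "(((()((()(()()))))))"
Tracking depth:
  Position 0 '(': depth becomes 1
  Position 1 '(': depth becomes 2
  Position 2 '(': depth becomes 3
  Position 3 '(': depth becomes 4
  Position 4 ')': depth becomes 3
  Position 5 '(': depth becomes 4
  Position 6 '(': depth becomes 5
  Position 7 '(': depth becomes 6
  Position 8 ')': depth becomes 5
  Position 9 '(': depth becomes 6
  Position 10 '(': depth becomes 7
  Position 11 ')': depth becomes 6
  Position 12 '(': depth becomes 7
  Position 13 ')': depth becomes 6
  Position 14 ')': depth becomes 5
  Position 15 ')': depth becomes 4
  Position 16 ')': depth becomes 3
  Position 17 ')': depth becomes 2
  Position 18 ')': depth becomes 1
  Position 19 ')': depth becomes 0
Maximum depth reached: 7

7


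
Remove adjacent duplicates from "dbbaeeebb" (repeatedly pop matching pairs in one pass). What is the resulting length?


Input: dbbaeeebb
Stack-based adjacent duplicate removal:
  Read 'd': push. Stack: d
  Read 'b': push. Stack: db
  Read 'b': matches stack top 'b' => pop. Stack: d
  Read 'a': push. Stack: da
  Read 'e': push. Stack: dae
  Read 'e': matches stack top 'e' => pop. Stack: da
  Read 'e': push. Stack: dae
  Read 'b': push. Stack: daeb
  Read 'b': matches stack top 'b' => pop. Stack: dae
Final stack: "dae" (length 3)

3


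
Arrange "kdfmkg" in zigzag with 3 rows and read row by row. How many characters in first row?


Zigzag "kdfmkg" into 3 rows:
Placing characters:
  'k' => row 0
  'd' => row 1
  'f' => row 2
  'm' => row 1
  'k' => row 0
  'g' => row 1
Rows:
  Row 0: "kk"
  Row 1: "dmg"
  Row 2: "f"
First row length: 2

2


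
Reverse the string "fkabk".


Input: fkabk
Reading characters right to left:
  Position 4: 'k'
  Position 3: 'b'
  Position 2: 'a'
  Position 1: 'k'
  Position 0: 'f'
Reversed: kbakf

kbakf


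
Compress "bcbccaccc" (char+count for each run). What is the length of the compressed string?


Input: bcbccaccc
Runs:
  'b' x 1 => "b1"
  'c' x 1 => "c1"
  'b' x 1 => "b1"
  'c' x 2 => "c2"
  'a' x 1 => "a1"
  'c' x 3 => "c3"
Compressed: "b1c1b1c2a1c3"
Compressed length: 12

12


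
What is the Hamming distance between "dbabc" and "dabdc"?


Comparing "dbabc" and "dabdc" position by position:
  Position 0: 'd' vs 'd' => same
  Position 1: 'b' vs 'a' => differ
  Position 2: 'a' vs 'b' => differ
  Position 3: 'b' vs 'd' => differ
  Position 4: 'c' vs 'c' => same
Total differences (Hamming distance): 3

3


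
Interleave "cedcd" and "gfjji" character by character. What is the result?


Interleaving "cedcd" and "gfjji":
  Position 0: 'c' from first, 'g' from second => "cg"
  Position 1: 'e' from first, 'f' from second => "ef"
  Position 2: 'd' from first, 'j' from second => "dj"
  Position 3: 'c' from first, 'j' from second => "cj"
  Position 4: 'd' from first, 'i' from second => "di"
Result: cgefdjcjdi

cgefdjcjdi


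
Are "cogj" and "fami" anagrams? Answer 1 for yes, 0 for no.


Strings: "cogj", "fami"
Sorted first:  cgjo
Sorted second: afim
Differ at position 0: 'c' vs 'a' => not anagrams

0


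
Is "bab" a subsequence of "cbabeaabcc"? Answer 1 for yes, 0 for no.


Check if "bab" is a subsequence of "cbabeaabcc"
Greedy scan:
  Position 0 ('c'): no match needed
  Position 1 ('b'): matches sub[0] = 'b'
  Position 2 ('a'): matches sub[1] = 'a'
  Position 3 ('b'): matches sub[2] = 'b'
  Position 4 ('e'): no match needed
  Position 5 ('a'): no match needed
  Position 6 ('a'): no match needed
  Position 7 ('b'): no match needed
  Position 8 ('c'): no match needed
  Position 9 ('c'): no match needed
All 3 characters matched => is a subsequence

1


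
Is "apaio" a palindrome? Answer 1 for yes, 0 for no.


Input: apaio
Reversed: oiapa
  Compare pos 0 ('a') with pos 4 ('o'): MISMATCH
  Compare pos 1 ('p') with pos 3 ('i'): MISMATCH
Result: not a palindrome

0


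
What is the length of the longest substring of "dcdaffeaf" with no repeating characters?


Input: "dcdaffeaf"
Sliding window (track last position of each char):
  Position 0 ('d'): window [0,0] length 1 -- new best
  Position 1 ('c'): window [0,1] length 2 -- new best
  Position 2 ('d'): repeat (last at 0), move window start to 1
  Position 2 ('d'): window [1,2] length 2
  Position 3 ('a'): window [1,3] length 3 -- new best
  Position 4 ('f'): window [1,4] length 4 -- new best
  Position 5 ('f'): repeat (last at 4), move window start to 5
  Position 5 ('f'): window [5,5] length 1
  Position 6 ('e'): window [5,6] length 2
  Position 7 ('a'): window [5,7] length 3
  Position 8 ('f'): repeat (last at 5), move window start to 6
  Position 8 ('f'): window [6,8] length 3
Longest substring with no repeats: "cdaf" with length 4

4


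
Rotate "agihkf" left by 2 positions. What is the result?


Input: "agihkf", rotate left by 2
First 2 characters: "ag"
Remaining characters: "ihkf"
Concatenate remaining + first: "ihkf" + "ag" = "ihkfag"

ihkfag


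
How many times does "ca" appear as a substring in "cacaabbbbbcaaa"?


Searching for "ca" in "cacaabbbbbcaaa"
Scanning each position:
  Position 0: "ca" => MATCH
  Position 1: "ac" => no
  Position 2: "ca" => MATCH
  Position 3: "aa" => no
  Position 4: "ab" => no
  Position 5: "bb" => no
  Position 6: "bb" => no
  Position 7: "bb" => no
  Position 8: "bb" => no
  Position 9: "bc" => no
  Position 10: "ca" => MATCH
  Position 11: "aa" => no
  Position 12: "aa" => no
Total occurrences: 3

3


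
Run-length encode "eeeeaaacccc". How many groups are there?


Input: eeeeaaacccc
Scanning for consecutive runs:
  Group 1: 'e' x 4 (positions 0-3)
  Group 2: 'a' x 3 (positions 4-6)
  Group 3: 'c' x 4 (positions 7-10)
Total groups: 3

3


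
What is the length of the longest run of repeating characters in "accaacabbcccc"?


Input: "accaacabbcccc"
Scanning for longest run:
  Position 1 ('c'): new char, reset run to 1
  Position 2 ('c'): continues run of 'c', length=2
  Position 3 ('a'): new char, reset run to 1
  Position 4 ('a'): continues run of 'a', length=2
  Position 5 ('c'): new char, reset run to 1
  Position 6 ('a'): new char, reset run to 1
  Position 7 ('b'): new char, reset run to 1
  Position 8 ('b'): continues run of 'b', length=2
  Position 9 ('c'): new char, reset run to 1
  Position 10 ('c'): continues run of 'c', length=2
  Position 11 ('c'): continues run of 'c', length=3
  Position 12 ('c'): continues run of 'c', length=4
Longest run: 'c' with length 4

4


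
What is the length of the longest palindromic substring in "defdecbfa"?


Input: "defdecbfa"
Checking substrings for palindromes:
  No multi-char palindromic substrings found
Longest palindromic substring: "d" with length 1

1


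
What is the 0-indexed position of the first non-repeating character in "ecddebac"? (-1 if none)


Input: ecddebac
Character frequencies:
  'a': 1
  'b': 1
  'c': 2
  'd': 2
  'e': 2
Scanning left to right for freq == 1:
  Position 0 ('e'): freq=2, skip
  Position 1 ('c'): freq=2, skip
  Position 2 ('d'): freq=2, skip
  Position 3 ('d'): freq=2, skip
  Position 4 ('e'): freq=2, skip
  Position 5 ('b'): unique! => answer = 5

5


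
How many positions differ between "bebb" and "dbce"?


Comparing "bebb" and "dbce" position by position:
  Position 0: 'b' vs 'd' => DIFFER
  Position 1: 'e' vs 'b' => DIFFER
  Position 2: 'b' vs 'c' => DIFFER
  Position 3: 'b' vs 'e' => DIFFER
Positions that differ: 4

4


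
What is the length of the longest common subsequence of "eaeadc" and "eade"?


LCS of "eaeadc" and "eade"
DP table:
           e    a    d    e
      0    0    0    0    0
  e   0    1    1    1    1
  a   0    1    2    2    2
  e   0    1    2    2    3
  a   0    1    2    2    3
  d   0    1    2    3    3
  c   0    1    2    3    3
LCS length = dp[6][4] = 3

3


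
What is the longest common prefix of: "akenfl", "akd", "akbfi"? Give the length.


Words: akenfl, akd, akbfi
  Position 0: all 'a' => match
  Position 1: all 'k' => match
  Position 2: ('e', 'd', 'b') => mismatch, stop
LCP = "ak" (length 2)

2


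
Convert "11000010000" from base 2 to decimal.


Input: "11000010000" in base 2
Positional expansion:
  Digit '1' (value 1) x 2^10 = 1024
  Digit '1' (value 1) x 2^9 = 512
  Digit '0' (value 0) x 2^8 = 0
  Digit '0' (value 0) x 2^7 = 0
  Digit '0' (value 0) x 2^6 = 0
  Digit '0' (value 0) x 2^5 = 0
  Digit '1' (value 1) x 2^4 = 16
  Digit '0' (value 0) x 2^3 = 0
  Digit '0' (value 0) x 2^2 = 0
  Digit '0' (value 0) x 2^1 = 0
  Digit '0' (value 0) x 2^0 = 0
Sum = 1552

1552


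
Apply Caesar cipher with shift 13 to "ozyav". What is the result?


Caesar cipher: shift "ozyav" by 13
  'o' (pos 14) + 13 = pos 1 = 'b'
  'z' (pos 25) + 13 = pos 12 = 'm'
  'y' (pos 24) + 13 = pos 11 = 'l'
  'a' (pos 0) + 13 = pos 13 = 'n'
  'v' (pos 21) + 13 = pos 8 = 'i'
Result: bmlni

bmlni


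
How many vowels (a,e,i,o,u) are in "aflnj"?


Input: aflnj
Checking each character:
  'a' at position 0: vowel (running total: 1)
  'f' at position 1: consonant
  'l' at position 2: consonant
  'n' at position 3: consonant
  'j' at position 4: consonant
Total vowels: 1

1


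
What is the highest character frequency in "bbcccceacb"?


Input: bbcccceacb
Character counts:
  'a': 1
  'b': 3
  'c': 5
  'e': 1
Maximum frequency: 5

5


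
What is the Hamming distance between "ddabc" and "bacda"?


Comparing "ddabc" and "bacda" position by position:
  Position 0: 'd' vs 'b' => differ
  Position 1: 'd' vs 'a' => differ
  Position 2: 'a' vs 'c' => differ
  Position 3: 'b' vs 'd' => differ
  Position 4: 'c' vs 'a' => differ
Total differences (Hamming distance): 5

5


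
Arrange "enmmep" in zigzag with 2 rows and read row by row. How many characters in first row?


Zigzag "enmmep" into 2 rows:
Placing characters:
  'e' => row 0
  'n' => row 1
  'm' => row 0
  'm' => row 1
  'e' => row 0
  'p' => row 1
Rows:
  Row 0: "eme"
  Row 1: "nmp"
First row length: 3

3


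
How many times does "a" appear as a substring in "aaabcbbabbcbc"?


Searching for "a" in "aaabcbbabbcbc"
Scanning each position:
  Position 0: "a" => MATCH
  Position 1: "a" => MATCH
  Position 2: "a" => MATCH
  Position 3: "b" => no
  Position 4: "c" => no
  Position 5: "b" => no
  Position 6: "b" => no
  Position 7: "a" => MATCH
  Position 8: "b" => no
  Position 9: "b" => no
  Position 10: "c" => no
  Position 11: "b" => no
  Position 12: "c" => no
Total occurrences: 4

4


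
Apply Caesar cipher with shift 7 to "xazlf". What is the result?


Caesar cipher: shift "xazlf" by 7
  'x' (pos 23) + 7 = pos 4 = 'e'
  'a' (pos 0) + 7 = pos 7 = 'h'
  'z' (pos 25) + 7 = pos 6 = 'g'
  'l' (pos 11) + 7 = pos 18 = 's'
  'f' (pos 5) + 7 = pos 12 = 'm'
Result: ehgsm

ehgsm


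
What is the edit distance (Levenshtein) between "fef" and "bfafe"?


Computing edit distance: "fef" -> "bfafe"
DP table:
           b    f    a    f    e
      0    1    2    3    4    5
  f   1    1    1    2    3    4
  e   2    2    2    2    3    3
  f   3    3    2    3    2    3
Edit distance = dp[3][5] = 3

3


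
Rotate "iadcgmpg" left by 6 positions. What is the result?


Input: "iadcgmpg", rotate left by 6
First 6 characters: "iadcgm"
Remaining characters: "pg"
Concatenate remaining + first: "pg" + "iadcgm" = "pgiadcgm"

pgiadcgm


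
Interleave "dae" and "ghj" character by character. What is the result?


Interleaving "dae" and "ghj":
  Position 0: 'd' from first, 'g' from second => "dg"
  Position 1: 'a' from first, 'h' from second => "ah"
  Position 2: 'e' from first, 'j' from second => "ej"
Result: dgahej

dgahej


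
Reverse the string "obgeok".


Input: obgeok
Reading characters right to left:
  Position 5: 'k'
  Position 4: 'o'
  Position 3: 'e'
  Position 2: 'g'
  Position 1: 'b'
  Position 0: 'o'
Reversed: koegbo

koegbo


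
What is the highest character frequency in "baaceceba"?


Input: baaceceba
Character counts:
  'a': 3
  'b': 2
  'c': 2
  'e': 2
Maximum frequency: 3

3


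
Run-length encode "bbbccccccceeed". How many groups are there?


Input: bbbccccccceeed
Scanning for consecutive runs:
  Group 1: 'b' x 3 (positions 0-2)
  Group 2: 'c' x 7 (positions 3-9)
  Group 3: 'e' x 3 (positions 10-12)
  Group 4: 'd' x 1 (positions 13-13)
Total groups: 4

4


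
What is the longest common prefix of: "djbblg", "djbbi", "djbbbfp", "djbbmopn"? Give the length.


Words: djbblg, djbbi, djbbbfp, djbbmopn
  Position 0: all 'd' => match
  Position 1: all 'j' => match
  Position 2: all 'b' => match
  Position 3: all 'b' => match
  Position 4: ('l', 'i', 'b', 'm') => mismatch, stop
LCP = "djbb" (length 4)

4


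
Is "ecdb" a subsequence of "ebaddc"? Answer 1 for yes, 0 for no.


Check if "ecdb" is a subsequence of "ebaddc"
Greedy scan:
  Position 0 ('e'): matches sub[0] = 'e'
  Position 1 ('b'): no match needed
  Position 2 ('a'): no match needed
  Position 3 ('d'): no match needed
  Position 4 ('d'): no match needed
  Position 5 ('c'): matches sub[1] = 'c'
Only matched 2/4 characters => not a subsequence

0


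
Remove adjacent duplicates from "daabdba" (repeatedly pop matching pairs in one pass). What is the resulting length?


Input: daabdba
Stack-based adjacent duplicate removal:
  Read 'd': push. Stack: d
  Read 'a': push. Stack: da
  Read 'a': matches stack top 'a' => pop. Stack: d
  Read 'b': push. Stack: db
  Read 'd': push. Stack: dbd
  Read 'b': push. Stack: dbdb
  Read 'a': push. Stack: dbdba
Final stack: "dbdba" (length 5)

5
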